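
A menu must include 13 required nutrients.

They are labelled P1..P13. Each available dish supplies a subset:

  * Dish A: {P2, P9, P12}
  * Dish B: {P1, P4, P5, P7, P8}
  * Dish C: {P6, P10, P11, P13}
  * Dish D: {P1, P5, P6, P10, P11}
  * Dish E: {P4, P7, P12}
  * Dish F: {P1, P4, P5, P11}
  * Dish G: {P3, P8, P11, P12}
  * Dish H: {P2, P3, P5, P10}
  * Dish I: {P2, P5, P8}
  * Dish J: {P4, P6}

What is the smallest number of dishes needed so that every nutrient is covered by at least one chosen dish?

4

A and B and C and G together: A ∪ B ∪ C ∪ G = {P1, P2, P3, P4, P5, P6, P7, P8, P9, P10, P11, P12, P13} — every nutrient is covered.
No 3 of the 10 dishes cover everything (all 120 combinations miss at least one nutrient), so 4 is optimal.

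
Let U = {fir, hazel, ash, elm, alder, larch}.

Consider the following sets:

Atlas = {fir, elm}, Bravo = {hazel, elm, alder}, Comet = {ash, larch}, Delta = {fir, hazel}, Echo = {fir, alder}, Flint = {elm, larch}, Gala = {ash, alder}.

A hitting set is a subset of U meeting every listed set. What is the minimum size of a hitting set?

Take H = {fir, ash, elm}. Each listed set contains at least one of these, so H is a hitting set of size 3.
The sets Delta, Flint, Gala are pairwise disjoint, so any hitting set needs a separate item for each — at least 3. Hence 3 is optimal.

3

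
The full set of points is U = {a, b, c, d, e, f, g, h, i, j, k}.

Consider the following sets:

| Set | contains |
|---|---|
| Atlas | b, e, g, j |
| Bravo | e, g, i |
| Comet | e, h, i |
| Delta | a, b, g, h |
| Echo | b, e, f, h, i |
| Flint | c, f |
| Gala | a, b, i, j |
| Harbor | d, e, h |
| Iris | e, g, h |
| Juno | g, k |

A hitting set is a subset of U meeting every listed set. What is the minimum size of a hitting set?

T = {b, c, g, h} meets every set (each contains at least one member of T), and |T| = 4.
The sets Flint, Gala, Harbor, Juno are pairwise disjoint, so any hitting set needs a separate point for each — at least 4. Hence 4 is optimal.

4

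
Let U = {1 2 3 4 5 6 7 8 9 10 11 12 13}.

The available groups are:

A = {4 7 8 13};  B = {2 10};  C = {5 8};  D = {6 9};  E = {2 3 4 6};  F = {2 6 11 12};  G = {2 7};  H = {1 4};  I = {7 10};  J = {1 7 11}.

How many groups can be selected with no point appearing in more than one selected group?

4

C, D, G, H are pairwise disjoint (C={5,8}; D={6,9}; G={2,7}; H={1,4}).
Every remaining group overlaps one of these, and no 5 of the listed groups are pairwise disjoint, so 4 is the maximum.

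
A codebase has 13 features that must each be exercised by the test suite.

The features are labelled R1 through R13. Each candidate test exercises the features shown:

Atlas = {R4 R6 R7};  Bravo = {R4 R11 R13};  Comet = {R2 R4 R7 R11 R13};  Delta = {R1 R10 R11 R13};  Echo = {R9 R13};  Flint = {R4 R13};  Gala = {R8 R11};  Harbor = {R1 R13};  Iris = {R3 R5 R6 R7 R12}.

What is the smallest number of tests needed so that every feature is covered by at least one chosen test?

Comet and Delta and Echo and Gala and Iris together: Comet ∪ Delta ∪ Echo ∪ Gala ∪ Iris = {R1, R2, R3, R4, R5, R6, R7, R8, R9, R10, R11, R12, R13} — every feature is covered.
No 4 of the 9 tests cover everything (all 126 combinations miss at least one feature), so 5 is optimal.

5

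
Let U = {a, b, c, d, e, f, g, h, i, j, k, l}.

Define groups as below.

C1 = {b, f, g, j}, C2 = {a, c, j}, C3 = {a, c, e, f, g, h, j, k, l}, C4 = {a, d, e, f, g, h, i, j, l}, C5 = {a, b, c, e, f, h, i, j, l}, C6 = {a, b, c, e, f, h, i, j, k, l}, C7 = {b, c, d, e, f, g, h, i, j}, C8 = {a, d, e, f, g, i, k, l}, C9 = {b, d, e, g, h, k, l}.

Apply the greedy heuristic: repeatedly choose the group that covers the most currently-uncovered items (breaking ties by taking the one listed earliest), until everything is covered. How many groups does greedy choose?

Greedy: pick C6 (covers 10 new) → pick C4 (covers 2 new). Total picks: 2.

2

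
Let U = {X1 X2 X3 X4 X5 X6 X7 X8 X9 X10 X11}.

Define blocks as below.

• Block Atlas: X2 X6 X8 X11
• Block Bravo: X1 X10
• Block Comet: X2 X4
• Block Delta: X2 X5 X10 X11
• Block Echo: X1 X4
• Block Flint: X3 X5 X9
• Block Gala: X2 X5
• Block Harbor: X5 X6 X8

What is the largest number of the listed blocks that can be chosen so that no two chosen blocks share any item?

3

Bravo, Comet, Harbor are pairwise disjoint (Bravo={X1,X10}; Comet={X2,X4}; Harbor={X5,X6,X8}).
Every remaining block overlaps one of these, and no 4 of the listed blocks are pairwise disjoint, so 3 is the maximum.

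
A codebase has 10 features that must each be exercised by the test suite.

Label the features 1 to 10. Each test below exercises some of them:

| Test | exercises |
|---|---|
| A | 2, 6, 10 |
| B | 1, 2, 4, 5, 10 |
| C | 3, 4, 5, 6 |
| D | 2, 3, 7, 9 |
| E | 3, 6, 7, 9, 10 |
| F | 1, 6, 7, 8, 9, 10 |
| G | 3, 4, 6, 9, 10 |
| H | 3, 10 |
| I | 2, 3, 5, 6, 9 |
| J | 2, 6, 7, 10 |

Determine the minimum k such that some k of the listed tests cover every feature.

Take {B, F, G}. Their union is {1, 2, 3, 4, 5, 6, 7, 8, 9, 10}, which is all 10 features.
Only F contains 8, so F is forced; the remaining 4 features need at least 2 more tests (each remaining test adds at most 3) — so at least 3 tests are needed, and 3 is optimal.

3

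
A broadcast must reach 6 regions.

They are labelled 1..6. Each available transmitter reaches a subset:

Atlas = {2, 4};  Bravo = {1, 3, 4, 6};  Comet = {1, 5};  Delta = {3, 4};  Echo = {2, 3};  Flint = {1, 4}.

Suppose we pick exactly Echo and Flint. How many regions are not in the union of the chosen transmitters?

Union of Echo, Flint = {1, 2, 3, 4}.
Not covered: 5, 6 — 2 regions.

2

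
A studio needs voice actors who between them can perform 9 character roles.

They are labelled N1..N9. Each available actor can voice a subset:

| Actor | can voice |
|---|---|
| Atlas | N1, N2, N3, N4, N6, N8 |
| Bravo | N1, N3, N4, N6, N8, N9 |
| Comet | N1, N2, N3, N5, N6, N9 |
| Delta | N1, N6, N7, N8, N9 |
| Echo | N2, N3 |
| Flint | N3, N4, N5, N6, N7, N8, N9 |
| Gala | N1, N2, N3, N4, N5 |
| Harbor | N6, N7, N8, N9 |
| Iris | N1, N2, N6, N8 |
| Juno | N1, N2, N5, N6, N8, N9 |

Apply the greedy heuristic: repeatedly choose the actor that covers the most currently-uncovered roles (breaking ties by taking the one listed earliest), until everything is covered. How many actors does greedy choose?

Greedy: pick Flint (covers 7 new) → pick Atlas (covers 2 new). Total picks: 2.

2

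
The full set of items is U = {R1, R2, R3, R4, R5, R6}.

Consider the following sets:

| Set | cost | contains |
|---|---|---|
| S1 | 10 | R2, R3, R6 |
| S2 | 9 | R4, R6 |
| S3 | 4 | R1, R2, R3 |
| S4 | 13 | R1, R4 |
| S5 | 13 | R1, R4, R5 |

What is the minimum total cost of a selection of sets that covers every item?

23

S1, S5 together cover every item (S1 ∪ S5 = {R1, R2, R3, R4, R5, R6}); total cost 10 + 13 = 23.
The greedy pick S3, S2, S5 costs 26; no covering selection beats 23.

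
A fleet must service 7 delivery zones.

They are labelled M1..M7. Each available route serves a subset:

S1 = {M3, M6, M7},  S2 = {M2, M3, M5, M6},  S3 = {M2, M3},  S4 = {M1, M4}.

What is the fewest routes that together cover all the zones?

3

S1 and S2 and S4 together: S1 ∪ S2 ∪ S4 = {M1, M2, M3, M4, M5, M6, M7} — every zone is covered.
Only S4 contains M1, so S4 is forced; the remaining 5 zones need at least 2 more routes (each remaining route adds at most 4) — so at least 3 routes are needed, and 3 is optimal.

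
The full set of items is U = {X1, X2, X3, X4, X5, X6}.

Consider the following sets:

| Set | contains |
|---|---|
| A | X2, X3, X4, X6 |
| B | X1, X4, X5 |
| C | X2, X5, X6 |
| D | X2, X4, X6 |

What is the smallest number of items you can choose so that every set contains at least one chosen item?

H = {X1, X6} meets every set (each contains at least one member of H), and |H| = 2.
No single item lies in every set, so at least 2 are needed and 2 is optimal.

2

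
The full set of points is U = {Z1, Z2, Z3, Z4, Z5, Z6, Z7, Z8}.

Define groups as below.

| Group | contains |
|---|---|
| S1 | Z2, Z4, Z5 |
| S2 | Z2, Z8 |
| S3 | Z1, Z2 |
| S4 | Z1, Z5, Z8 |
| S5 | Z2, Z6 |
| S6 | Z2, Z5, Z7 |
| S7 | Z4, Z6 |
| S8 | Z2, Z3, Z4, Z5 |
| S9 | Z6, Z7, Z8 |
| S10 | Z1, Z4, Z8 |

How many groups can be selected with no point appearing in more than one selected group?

2

S4, S7 are pairwise disjoint (S4={Z1,Z5,Z8}; S7={Z4,Z6}).
Every remaining group overlaps one of these, and no 3 of the listed groups are pairwise disjoint, so 2 is the maximum.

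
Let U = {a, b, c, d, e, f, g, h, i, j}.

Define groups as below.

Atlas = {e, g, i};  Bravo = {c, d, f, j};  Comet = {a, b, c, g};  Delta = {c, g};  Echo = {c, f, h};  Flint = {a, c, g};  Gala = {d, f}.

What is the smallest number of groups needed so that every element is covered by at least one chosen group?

Take {Atlas, Bravo, Comet, Echo}. Their union is {a, b, c, d, e, f, g, h, i, j}, which is all 10 elements.
Only Echo contains h, so Echo is forced; the remaining 7 elements need at least 3 more groups (each remaining group adds at most 3) — so at least 4 groups are needed, and 4 is optimal.

4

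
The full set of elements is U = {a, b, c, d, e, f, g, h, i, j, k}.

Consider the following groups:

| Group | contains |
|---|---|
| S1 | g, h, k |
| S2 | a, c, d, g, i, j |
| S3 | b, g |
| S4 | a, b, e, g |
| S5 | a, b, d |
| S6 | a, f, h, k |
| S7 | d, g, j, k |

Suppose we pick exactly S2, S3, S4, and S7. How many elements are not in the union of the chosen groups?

2

Union of S2, S3, S4, S7 = {a, b, c, d, e, g, i, j, k}.
Not covered: f, h — 2 elements.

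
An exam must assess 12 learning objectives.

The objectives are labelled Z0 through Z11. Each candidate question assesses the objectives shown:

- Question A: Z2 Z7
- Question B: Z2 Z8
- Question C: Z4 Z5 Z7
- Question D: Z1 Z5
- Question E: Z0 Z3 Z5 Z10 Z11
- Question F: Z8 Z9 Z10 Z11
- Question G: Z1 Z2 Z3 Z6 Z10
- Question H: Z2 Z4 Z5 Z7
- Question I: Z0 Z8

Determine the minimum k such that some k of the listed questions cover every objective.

4

Take {C, E, F, G}. Their union is {Z0, Z1, Z2, Z3, Z4, Z5, Z6, Z7, Z8, Z9, Z10, Z11}, which is all 12 objectives.
Only G contains Z6, so G is forced; the remaining 7 objectives need at least 3 more questions (each remaining question adds at most 3) — so at least 4 questions are needed, and 4 is optimal.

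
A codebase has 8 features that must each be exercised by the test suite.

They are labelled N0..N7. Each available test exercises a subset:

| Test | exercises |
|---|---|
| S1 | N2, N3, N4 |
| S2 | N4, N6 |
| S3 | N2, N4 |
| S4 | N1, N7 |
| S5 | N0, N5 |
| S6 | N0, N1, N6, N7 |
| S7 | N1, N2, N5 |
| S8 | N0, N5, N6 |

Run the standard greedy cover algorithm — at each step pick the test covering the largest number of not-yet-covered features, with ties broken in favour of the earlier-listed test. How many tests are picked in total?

3

Greedy: pick S6 (covers 4 new) → pick S1 (covers 3 new) → pick S5 (covers 1 new). Total picks: 3.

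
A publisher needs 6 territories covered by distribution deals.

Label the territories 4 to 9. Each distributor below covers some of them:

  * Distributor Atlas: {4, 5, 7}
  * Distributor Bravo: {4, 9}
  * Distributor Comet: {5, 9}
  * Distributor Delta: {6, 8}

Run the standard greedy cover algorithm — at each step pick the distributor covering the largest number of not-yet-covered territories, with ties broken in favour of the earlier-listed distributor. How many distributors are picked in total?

3

Greedy: pick Atlas (covers 3 new) → pick Delta (covers 2 new) → pick Bravo (covers 1 new). Total picks: 3.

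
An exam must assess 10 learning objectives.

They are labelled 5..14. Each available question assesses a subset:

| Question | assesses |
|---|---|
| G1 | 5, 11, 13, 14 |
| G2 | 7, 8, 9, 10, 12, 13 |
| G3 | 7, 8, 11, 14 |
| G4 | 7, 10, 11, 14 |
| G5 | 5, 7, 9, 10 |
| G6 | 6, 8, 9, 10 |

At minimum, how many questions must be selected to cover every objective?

G1 and G2 and G6 together: G1 ∪ G2 ∪ G6 = {5, 6, 7, 8, 9, 10, 11, 12, 13, 14} — every objective is covered.
Only G6 contains 6, so G6 is forced; the remaining 6 objectives need at least 2 more questions (each remaining question adds at most 4) — so at least 3 questions are needed, and 3 is optimal.

3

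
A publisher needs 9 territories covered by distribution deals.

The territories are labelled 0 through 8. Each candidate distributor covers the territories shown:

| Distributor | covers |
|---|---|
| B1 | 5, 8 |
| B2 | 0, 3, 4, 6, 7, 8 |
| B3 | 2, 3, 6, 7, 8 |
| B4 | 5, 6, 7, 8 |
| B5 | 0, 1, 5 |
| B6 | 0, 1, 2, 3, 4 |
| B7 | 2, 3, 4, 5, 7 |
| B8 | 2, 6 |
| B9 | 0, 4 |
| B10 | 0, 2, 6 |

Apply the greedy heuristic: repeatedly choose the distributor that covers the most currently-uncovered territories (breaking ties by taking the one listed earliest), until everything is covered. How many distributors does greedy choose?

3

Greedy: pick B2 (covers 6 new) → pick B5 (covers 2 new) → pick B3 (covers 1 new). Total picks: 3.
(The true minimum cover uses only 2 distributors, so greedy is not optimal here.)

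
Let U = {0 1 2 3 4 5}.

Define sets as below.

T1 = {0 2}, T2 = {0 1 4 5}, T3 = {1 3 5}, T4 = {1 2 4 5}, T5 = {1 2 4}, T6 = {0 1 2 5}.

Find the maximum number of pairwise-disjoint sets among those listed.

2

T1, T3 are pairwise disjoint (T1={0,2}; T3={1,3,5}).
Every remaining set overlaps one of these, and no 3 of the listed sets are pairwise disjoint, so 2 is the maximum.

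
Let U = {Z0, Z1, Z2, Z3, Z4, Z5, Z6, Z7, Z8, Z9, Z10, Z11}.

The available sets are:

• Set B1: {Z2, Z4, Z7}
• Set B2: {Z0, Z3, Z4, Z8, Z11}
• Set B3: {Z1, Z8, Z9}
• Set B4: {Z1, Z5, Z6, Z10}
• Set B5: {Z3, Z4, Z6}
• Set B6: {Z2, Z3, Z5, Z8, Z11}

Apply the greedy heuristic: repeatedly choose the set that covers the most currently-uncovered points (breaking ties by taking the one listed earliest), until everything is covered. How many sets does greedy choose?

Greedy: pick B2 (covers 5 new) → pick B4 (covers 4 new) → pick B1 (covers 2 new) → pick B3 (covers 1 new). Total picks: 4.

4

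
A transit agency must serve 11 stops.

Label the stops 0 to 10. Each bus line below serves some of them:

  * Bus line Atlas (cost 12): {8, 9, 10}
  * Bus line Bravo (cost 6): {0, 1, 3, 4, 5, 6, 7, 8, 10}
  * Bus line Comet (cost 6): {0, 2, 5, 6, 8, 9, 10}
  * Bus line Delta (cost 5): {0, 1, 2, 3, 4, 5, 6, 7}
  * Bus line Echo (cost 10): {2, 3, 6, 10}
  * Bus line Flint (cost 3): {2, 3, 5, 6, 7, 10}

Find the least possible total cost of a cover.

Comet, Delta together cover every stop (Comet ∪ Delta = {0, 1, 2, 3, 4, 5, 6, 7, 8, 9, 10}); total cost 6 + 5 = 11.
The greedy pick Flint, Bravo, Comet costs 15; no covering selection beats 11.

11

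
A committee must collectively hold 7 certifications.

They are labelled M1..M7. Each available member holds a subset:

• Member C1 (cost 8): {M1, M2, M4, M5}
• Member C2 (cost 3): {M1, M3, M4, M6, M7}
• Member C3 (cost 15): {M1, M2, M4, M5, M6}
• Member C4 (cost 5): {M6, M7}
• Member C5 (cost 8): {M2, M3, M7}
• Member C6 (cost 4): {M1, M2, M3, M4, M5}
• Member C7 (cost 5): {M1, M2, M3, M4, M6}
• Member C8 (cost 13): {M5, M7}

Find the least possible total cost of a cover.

7

C2, C6 together cover every certification (C2 ∪ C6 = {M1, M2, M3, M4, M5, M6, M7}); total cost 3 + 4 = 7.
No covering selection has total cost below 7.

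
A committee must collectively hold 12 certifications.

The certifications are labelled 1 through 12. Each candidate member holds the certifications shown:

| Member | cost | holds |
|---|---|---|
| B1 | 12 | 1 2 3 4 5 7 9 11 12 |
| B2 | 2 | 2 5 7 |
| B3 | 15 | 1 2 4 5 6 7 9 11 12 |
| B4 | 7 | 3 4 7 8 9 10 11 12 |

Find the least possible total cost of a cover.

B3, B4 together cover every certification (B3 ∪ B4 = {1, 2, 3, 4, 5, 6, 7, 8, 9, 10, 11, 12}); total cost 15 + 7 = 22.
The greedy pick B2, B4, B3 costs 24; no covering selection beats 22.

22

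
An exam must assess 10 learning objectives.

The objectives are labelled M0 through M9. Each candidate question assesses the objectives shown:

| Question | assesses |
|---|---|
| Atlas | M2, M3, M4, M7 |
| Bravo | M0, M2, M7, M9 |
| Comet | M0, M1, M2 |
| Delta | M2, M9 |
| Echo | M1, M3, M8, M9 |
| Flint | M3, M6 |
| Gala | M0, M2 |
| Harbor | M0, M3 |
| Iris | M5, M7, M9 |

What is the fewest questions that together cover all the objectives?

Take {Atlas, Comet, Echo, Flint, Iris}. Their union is {M0, M1, M2, M3, M4, M5, M6, M7, M8, M9}, which is all 10 objectives.
No 4 of the 9 questions cover everything (all 126 combinations miss at least one objective), so 5 is optimal.

5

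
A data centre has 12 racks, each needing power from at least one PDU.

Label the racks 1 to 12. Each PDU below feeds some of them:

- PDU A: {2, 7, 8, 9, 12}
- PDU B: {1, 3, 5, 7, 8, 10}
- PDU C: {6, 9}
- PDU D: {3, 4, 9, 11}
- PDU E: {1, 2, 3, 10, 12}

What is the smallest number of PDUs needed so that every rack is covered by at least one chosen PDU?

4

B and C and D and E together: B ∪ C ∪ D ∪ E = {1, 2, 3, 4, 5, 6, 7, 8, 9, 10, 11, 12} — every rack is covered.
No 3 of the 5 PDUs cover everything (all 10 combinations miss at least one rack), so 4 is optimal.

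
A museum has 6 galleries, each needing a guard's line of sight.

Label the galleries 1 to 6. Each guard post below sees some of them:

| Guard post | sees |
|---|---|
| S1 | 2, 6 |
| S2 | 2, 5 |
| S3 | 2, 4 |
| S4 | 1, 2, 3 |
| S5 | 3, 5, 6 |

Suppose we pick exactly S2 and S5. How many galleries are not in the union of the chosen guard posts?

Union of S2, S5 = {2, 3, 5, 6}.
Not covered: 1, 4 — 2 galleries.

2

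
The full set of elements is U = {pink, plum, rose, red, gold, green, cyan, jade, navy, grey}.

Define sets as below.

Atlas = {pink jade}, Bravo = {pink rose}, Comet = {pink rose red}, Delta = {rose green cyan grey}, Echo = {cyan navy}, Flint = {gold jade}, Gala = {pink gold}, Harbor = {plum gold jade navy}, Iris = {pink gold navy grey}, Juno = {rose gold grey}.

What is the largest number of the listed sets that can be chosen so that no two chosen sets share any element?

Atlas, Echo, Juno are pairwise disjoint (Atlas={pink,jade}; Echo={cyan,navy}; Juno={rose,gold,grey}).
Every remaining set overlaps one of these, and no 4 of the listed sets are pairwise disjoint, so 3 is the maximum.

3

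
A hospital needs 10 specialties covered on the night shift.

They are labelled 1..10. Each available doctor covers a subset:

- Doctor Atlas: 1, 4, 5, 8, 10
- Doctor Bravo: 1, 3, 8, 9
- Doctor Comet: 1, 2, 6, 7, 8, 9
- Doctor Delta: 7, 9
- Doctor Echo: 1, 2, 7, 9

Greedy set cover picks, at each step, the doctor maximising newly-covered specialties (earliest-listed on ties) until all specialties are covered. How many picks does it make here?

Greedy: pick Comet (covers 6 new) → pick Atlas (covers 3 new) → pick Bravo (covers 1 new). Total picks: 3.

3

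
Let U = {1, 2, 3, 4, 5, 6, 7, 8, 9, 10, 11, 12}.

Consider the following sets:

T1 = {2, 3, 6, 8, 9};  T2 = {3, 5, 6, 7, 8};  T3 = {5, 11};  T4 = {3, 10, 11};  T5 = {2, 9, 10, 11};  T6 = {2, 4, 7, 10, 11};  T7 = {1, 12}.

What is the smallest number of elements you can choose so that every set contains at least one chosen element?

3

The 3 elements {1, 8, 11} hit every set.
The sets T2, T5, T7 are pairwise disjoint, so any hitting set needs a separate element for each — at least 3. Hence 3 is optimal.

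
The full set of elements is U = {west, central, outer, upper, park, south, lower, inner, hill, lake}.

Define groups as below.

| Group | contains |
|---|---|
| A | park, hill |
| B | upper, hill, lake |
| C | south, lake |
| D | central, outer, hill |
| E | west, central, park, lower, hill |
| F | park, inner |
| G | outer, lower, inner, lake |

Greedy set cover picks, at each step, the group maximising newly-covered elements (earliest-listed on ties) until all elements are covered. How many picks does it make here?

4

Greedy: pick E (covers 5 new) → pick G (covers 3 new) → pick B (covers 1 new) → pick C (covers 1 new). Total picks: 4.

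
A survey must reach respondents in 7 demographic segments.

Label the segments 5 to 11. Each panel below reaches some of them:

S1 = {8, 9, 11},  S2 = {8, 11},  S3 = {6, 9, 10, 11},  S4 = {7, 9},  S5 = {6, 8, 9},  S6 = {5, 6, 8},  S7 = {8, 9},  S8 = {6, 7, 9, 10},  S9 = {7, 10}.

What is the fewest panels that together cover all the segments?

3

Take {S3, S6, S8}. Their union is {5, 6, 7, 8, 9, 10, 11}, which is all 7 segments.
Only S6 contains 5, so S6 is forced; the remaining 4 segments need at least 2 more panels (each remaining panel adds at most 3) — so at least 3 panels are needed, and 3 is optimal.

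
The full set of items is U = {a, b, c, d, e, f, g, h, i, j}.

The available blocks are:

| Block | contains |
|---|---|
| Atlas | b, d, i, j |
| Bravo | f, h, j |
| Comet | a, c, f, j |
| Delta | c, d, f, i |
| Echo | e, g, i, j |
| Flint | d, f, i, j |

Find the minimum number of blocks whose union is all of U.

Atlas and Bravo and Comet and Echo together: Atlas ∪ Bravo ∪ Comet ∪ Echo = {a, b, c, d, e, f, g, h, i, j} — every item is covered.
Only Bravo contains h, so Bravo is forced; the remaining 7 items need at least 3 more blocks (each remaining block adds at most 3) — so at least 4 blocks are needed, and 4 is optimal.

4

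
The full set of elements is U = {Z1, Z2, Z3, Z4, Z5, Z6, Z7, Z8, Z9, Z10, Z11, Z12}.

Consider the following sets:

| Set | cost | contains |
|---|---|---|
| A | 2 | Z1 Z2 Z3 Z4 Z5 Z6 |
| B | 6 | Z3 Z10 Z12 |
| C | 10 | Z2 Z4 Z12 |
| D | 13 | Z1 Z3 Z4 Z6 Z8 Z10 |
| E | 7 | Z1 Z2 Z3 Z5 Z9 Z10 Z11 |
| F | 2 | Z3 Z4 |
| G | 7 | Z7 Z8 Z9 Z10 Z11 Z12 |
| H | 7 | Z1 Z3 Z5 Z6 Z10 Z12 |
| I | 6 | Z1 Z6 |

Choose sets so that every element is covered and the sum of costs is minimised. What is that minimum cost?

9

A, G together cover every element (A ∪ G = {Z1, Z2, Z3, Z4, Z5, Z6, Z7, Z8, Z9, Z10, Z11, Z12}); total cost 2 + 7 = 9.
No covering selection has total cost below 9.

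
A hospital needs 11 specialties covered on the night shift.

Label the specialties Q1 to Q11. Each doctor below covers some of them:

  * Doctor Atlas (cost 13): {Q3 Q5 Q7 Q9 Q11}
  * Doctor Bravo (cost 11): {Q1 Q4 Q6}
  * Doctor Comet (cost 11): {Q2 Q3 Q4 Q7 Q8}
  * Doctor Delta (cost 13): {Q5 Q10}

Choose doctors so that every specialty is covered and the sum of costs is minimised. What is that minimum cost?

48

Atlas, Bravo, Comet, Delta together cover every specialty (Atlas ∪ Bravo ∪ Comet ∪ Delta = {Q1, Q2, Q3, Q4, Q5, Q6, Q7, Q8, Q9, Q10, Q11}); total cost 13 + 11 + 11 + 13 = 48.
No covering selection has total cost below 48.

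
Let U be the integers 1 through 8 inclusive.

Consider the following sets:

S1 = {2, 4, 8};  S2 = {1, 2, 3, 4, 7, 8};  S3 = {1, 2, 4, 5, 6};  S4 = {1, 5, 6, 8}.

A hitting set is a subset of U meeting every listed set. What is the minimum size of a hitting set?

2

The 2 items {4, 5} hit every set.
No single item lies in every set, so at least 2 are needed and 2 is optimal.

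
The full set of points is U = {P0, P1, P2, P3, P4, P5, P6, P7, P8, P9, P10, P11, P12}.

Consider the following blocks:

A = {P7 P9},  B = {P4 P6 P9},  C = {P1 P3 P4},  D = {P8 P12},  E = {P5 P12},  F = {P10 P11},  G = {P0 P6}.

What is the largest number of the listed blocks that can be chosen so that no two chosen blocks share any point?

A, C, D, F, G are pairwise disjoint (A={P7,P9}; C={P1,P3,P4}; D={P8,P12}; F={P10,P11}; G={P0,P6}).
Every remaining block overlaps one of these, and no 6 of the listed blocks are pairwise disjoint, so 5 is the maximum.

5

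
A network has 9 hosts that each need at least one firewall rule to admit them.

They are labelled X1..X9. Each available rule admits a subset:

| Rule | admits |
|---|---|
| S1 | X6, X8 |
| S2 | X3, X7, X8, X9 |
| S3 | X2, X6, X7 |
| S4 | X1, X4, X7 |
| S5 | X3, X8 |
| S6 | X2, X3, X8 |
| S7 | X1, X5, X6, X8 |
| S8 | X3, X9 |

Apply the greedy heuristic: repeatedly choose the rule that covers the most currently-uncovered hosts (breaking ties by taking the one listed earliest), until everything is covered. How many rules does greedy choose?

4

Greedy: pick S2 (covers 4 new) → pick S7 (covers 3 new) → pick S3 (covers 1 new) → pick S4 (covers 1 new). Total picks: 4.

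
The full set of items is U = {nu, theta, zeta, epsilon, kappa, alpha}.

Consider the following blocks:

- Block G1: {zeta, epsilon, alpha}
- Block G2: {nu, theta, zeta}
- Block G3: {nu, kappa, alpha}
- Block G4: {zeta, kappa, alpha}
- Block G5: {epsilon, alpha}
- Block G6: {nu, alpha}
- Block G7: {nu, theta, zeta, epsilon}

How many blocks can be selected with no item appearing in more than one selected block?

2

G2, G5 are pairwise disjoint (G2={nu,theta,zeta}; G5={epsilon,alpha}).
Every remaining block overlaps one of these, and no 3 of the listed blocks are pairwise disjoint, so 2 is the maximum.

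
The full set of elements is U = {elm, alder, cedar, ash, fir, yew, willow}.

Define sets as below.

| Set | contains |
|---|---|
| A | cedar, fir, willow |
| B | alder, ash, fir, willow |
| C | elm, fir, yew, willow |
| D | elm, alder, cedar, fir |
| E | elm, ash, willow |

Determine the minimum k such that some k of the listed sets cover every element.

A and B and C together: A ∪ B ∪ C = {elm, alder, cedar, ash, fir, yew, willow} — every element is covered.
Only C contains yew, so C is forced; the remaining 3 elements need at least 2 more sets (each remaining set adds at most 2) — so at least 3 sets are needed, and 3 is optimal.

3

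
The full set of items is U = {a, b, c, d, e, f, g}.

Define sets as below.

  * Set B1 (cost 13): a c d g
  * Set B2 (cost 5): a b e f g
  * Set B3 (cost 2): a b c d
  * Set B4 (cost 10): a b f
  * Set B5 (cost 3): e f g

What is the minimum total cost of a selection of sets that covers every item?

5

B3, B5 together cover every item (B3 ∪ B5 = {a, b, c, d, e, f, g}); total cost 2 + 3 = 5.
No covering selection has total cost below 5.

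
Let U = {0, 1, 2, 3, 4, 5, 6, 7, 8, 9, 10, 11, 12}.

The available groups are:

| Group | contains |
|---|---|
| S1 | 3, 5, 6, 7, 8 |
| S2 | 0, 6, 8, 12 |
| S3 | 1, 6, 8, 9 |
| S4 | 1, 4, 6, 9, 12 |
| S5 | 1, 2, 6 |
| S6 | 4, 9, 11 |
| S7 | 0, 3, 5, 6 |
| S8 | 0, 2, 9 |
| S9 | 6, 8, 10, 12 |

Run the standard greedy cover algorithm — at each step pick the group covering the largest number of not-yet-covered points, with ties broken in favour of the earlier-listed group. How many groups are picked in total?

5

Greedy: pick S1 (covers 5 new) → pick S4 (covers 4 new) → pick S8 (covers 2 new) → pick S6 (covers 1 new) → pick S9 (covers 1 new). Total picks: 5.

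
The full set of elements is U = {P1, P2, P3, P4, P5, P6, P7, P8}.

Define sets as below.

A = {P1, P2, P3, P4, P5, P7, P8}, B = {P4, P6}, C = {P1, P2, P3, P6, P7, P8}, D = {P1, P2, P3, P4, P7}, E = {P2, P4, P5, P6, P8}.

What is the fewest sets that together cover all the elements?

A and B together: A ∪ B = {P1, P2, P3, P4, P5, P6, P7, P8} — every element is covered.
No single set has all 8 elements (the largest, A, has 7), so 2 is optimal.

2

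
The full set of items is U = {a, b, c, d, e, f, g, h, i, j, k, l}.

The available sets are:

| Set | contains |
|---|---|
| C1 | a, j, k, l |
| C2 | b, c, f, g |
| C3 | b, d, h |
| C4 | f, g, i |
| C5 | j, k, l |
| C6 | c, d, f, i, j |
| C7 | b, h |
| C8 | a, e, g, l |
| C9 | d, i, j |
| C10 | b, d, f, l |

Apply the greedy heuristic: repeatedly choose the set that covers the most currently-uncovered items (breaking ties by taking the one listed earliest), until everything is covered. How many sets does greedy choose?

Greedy: pick C6 (covers 5 new) → pick C8 (covers 4 new) → pick C3 (covers 2 new) → pick C1 (covers 1 new). Total picks: 4.

4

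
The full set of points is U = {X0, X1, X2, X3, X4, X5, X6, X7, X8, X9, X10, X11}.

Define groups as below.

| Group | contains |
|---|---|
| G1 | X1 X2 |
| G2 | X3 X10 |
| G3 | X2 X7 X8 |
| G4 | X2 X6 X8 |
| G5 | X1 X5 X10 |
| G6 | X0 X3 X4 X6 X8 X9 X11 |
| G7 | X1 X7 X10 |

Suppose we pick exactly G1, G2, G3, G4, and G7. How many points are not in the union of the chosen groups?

5

Union of G1, G2, G3, G4, G7 = {X1, X2, X3, X6, X7, X8, X10}.
Not covered: X0, X4, X5, X9, X11 — 5 points.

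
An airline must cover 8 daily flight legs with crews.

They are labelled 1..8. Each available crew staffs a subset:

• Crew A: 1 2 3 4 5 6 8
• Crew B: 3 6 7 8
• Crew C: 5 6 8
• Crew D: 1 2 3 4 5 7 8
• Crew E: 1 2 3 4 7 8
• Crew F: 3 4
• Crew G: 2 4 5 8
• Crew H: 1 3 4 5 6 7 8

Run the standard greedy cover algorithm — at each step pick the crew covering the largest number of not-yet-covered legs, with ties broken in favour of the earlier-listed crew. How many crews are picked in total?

2

Greedy: pick A (covers 7 new) → pick B (covers 1 new). Total picks: 2.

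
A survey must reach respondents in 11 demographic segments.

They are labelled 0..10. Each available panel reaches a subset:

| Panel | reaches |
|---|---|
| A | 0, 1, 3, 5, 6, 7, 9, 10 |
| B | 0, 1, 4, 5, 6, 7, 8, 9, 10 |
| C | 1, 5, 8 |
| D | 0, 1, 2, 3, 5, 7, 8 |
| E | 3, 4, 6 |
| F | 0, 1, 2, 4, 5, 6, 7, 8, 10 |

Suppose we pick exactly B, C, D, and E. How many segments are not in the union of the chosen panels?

Union of B, C, D, E = {0, 1, 2, 3, 4, 5, 6, 7, 8, 9, 10} — that's every segment, so 0 are uncovered.

0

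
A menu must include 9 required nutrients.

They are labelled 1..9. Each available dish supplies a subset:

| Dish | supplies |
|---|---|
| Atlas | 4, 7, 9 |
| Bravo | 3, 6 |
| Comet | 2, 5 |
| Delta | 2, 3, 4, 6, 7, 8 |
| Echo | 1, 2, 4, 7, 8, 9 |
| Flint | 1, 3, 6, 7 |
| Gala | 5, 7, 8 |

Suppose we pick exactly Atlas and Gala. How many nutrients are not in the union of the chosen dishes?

4

Union of Atlas, Gala = {4, 5, 7, 8, 9}.
Not covered: 1, 2, 3, 6 — 4 nutrients.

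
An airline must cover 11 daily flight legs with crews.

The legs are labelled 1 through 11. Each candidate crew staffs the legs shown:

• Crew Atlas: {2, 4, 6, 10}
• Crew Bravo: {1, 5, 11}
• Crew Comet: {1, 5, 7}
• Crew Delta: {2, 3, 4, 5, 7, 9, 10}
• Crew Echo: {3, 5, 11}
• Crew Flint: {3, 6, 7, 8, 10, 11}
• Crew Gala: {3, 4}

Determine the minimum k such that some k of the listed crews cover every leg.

Comet and Delta and Flint together: Comet ∪ Delta ∪ Flint = {1, 2, 3, 4, 5, 6, 7, 8, 9, 10, 11} — every leg is covered.
Only Flint contains 8, so Flint is forced; the remaining 5 legs need at least 2 more crews (each remaining crew adds at most 4) — so at least 3 crews are needed, and 3 is optimal.

3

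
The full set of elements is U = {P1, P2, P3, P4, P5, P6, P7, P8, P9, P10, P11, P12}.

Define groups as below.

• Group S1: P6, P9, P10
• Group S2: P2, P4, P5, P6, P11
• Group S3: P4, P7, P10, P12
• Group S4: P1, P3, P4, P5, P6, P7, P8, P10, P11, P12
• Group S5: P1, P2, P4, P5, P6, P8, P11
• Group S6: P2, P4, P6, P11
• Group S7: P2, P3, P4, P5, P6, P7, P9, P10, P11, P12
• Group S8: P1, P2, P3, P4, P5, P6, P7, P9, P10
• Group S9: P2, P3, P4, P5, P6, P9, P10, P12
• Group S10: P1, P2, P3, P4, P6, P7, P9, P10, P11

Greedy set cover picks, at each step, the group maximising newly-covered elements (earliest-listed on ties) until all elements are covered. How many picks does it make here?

2

Greedy: pick S4 (covers 10 new) → pick S7 (covers 2 new). Total picks: 2.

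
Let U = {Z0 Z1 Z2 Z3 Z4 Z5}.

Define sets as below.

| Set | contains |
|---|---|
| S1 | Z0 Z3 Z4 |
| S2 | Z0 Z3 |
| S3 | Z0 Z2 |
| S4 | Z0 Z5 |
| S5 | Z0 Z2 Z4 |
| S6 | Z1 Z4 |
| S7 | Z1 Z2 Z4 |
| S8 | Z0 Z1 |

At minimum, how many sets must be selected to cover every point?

3

S2 and S4 and S7 together: S2 ∪ S4 ∪ S7 = {Z0, Z1, Z2, Z3, Z4, Z5} — every point is covered.
Only S4 contains Z5, so S4 is forced; the remaining 4 points need at least 2 more sets (each remaining set adds at most 3) — so at least 3 sets are needed, and 3 is optimal.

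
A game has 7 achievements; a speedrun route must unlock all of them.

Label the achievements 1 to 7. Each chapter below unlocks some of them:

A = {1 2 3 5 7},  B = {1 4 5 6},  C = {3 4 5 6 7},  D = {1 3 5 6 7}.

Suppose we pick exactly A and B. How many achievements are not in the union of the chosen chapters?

0

Union of A, B = {1, 2, 3, 4, 5, 6, 7} — that's every achievement, so 0 are uncovered.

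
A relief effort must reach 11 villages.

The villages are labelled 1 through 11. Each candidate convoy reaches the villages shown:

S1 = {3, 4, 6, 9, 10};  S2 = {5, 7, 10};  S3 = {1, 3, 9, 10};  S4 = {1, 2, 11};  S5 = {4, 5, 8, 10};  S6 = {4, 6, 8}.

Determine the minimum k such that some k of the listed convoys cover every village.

4

S1 and S2 and S4 and S6 together: S1 ∪ S2 ∪ S4 ∪ S6 = {1, 2, 3, 4, 5, 6, 7, 8, 9, 10, 11} — every village is covered.
No 3 of the 6 convoys cover everything (all 20 combinations miss at least one village), so 4 is optimal.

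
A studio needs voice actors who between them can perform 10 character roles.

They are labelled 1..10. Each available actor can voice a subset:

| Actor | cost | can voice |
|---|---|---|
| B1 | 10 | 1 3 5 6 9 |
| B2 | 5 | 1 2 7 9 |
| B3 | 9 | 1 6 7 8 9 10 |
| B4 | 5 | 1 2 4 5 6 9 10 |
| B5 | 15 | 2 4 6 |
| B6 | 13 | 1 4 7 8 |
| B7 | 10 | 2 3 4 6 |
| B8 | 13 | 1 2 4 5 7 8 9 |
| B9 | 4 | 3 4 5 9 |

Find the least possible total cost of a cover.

18

B3, B4, B9 together cover every role (B3 ∪ B4 ∪ B9 = {1, 2, 3, 4, 5, 6, 7, 8, 9, 10}); total cost 9 + 5 + 4 = 18.
No covering selection has total cost below 18.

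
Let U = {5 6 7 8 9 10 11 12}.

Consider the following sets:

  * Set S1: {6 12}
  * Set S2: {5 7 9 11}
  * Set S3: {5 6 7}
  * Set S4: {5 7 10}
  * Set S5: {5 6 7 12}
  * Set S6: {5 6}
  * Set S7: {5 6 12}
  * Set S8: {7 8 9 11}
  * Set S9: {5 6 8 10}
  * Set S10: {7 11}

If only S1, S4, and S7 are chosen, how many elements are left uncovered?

3

Union of S1, S4, S7 = {5, 6, 7, 10, 12}.
Not covered: 8, 9, 11 — 3 elements.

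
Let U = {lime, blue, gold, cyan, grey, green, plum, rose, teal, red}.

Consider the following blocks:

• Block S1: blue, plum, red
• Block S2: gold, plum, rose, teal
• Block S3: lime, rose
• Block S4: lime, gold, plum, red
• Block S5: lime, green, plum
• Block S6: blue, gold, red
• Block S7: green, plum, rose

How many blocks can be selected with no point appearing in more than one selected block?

2

S5, S6 are pairwise disjoint (S5={lime,green,plum}; S6={blue,gold,red}).
Every remaining block overlaps one of these, and no 3 of the listed blocks are pairwise disjoint, so 2 is the maximum.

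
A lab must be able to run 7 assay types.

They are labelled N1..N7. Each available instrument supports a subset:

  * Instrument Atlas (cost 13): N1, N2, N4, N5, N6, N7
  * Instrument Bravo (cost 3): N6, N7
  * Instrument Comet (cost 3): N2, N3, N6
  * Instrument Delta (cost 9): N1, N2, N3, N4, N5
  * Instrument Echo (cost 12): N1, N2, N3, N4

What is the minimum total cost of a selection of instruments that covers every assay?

Bravo, Delta together cover every assay (Bravo ∪ Delta = {N1, N2, N3, N4, N5, N6, N7}); total cost 3 + 9 = 12.
The greedy pick Comet, Bravo, Delta costs 15; no covering selection beats 12.

12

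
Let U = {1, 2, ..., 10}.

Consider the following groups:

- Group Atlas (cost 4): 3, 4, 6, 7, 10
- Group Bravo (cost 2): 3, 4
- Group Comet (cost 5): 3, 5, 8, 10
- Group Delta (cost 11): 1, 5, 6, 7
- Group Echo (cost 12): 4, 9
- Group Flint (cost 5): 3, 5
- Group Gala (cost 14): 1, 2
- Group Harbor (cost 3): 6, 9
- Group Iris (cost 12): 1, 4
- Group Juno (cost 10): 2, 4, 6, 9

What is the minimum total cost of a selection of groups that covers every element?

Atlas, Comet, Gala, Harbor together cover every element (Atlas ∪ Comet ∪ Gala ∪ Harbor = {1, 2, 3, 4, 5, 6, 7, 8, 9, 10}); total cost 4 + 5 + 14 + 3 = 26.
No covering selection has total cost below 26.

26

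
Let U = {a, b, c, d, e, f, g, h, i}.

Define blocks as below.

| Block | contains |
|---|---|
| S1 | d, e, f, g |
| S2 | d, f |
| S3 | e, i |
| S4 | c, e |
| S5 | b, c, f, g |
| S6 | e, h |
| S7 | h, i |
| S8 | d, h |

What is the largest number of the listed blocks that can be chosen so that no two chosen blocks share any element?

S2, S4, S7 are pairwise disjoint (S2={d,f}; S4={c,e}; S7={h,i}).
Every remaining block overlaps one of these, and no 4 of the listed blocks are pairwise disjoint, so 3 is the maximum.

3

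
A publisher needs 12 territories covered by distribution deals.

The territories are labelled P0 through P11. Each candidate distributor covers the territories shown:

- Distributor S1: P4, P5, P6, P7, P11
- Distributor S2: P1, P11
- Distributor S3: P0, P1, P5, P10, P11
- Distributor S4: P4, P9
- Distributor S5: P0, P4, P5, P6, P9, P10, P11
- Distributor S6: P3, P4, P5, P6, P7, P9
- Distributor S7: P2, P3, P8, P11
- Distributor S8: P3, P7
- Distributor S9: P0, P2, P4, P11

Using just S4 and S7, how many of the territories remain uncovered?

6

Union of S4, S7 = {P2, P3, P4, P8, P9, P11}.
Not covered: P0, P1, P5, P6, P7, P10 — 6 territories.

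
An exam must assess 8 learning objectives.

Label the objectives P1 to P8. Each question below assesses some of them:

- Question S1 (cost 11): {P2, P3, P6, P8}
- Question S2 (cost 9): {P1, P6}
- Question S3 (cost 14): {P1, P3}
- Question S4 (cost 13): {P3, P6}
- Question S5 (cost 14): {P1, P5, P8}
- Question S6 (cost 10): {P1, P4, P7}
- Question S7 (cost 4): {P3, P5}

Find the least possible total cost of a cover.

25

S1, S6, S7 together cover every objective (S1 ∪ S6 ∪ S7 = {P1, P2, P3, P4, P5, P6, P7, P8}); total cost 11 + 10 + 4 = 25.
No covering selection has total cost below 25.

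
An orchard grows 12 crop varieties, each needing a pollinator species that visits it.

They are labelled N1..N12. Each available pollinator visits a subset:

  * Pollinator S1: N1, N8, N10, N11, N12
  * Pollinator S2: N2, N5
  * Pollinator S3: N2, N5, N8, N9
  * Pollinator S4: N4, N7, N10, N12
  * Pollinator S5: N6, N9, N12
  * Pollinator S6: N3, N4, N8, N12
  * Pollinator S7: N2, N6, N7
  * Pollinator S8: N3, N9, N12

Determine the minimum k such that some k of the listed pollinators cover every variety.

4

Take {S1, S3, S6, S7}. Their union is {N1, N2, N3, N4, N5, N6, N7, N8, N9, N10, N11, N12}, which is all 12 varieties.
Only S1 contains N1, so S1 is forced; the remaining 7 varieties need at least 3 more pollinators (each remaining pollinator adds at most 3) — so at least 4 pollinators are needed, and 4 is optimal.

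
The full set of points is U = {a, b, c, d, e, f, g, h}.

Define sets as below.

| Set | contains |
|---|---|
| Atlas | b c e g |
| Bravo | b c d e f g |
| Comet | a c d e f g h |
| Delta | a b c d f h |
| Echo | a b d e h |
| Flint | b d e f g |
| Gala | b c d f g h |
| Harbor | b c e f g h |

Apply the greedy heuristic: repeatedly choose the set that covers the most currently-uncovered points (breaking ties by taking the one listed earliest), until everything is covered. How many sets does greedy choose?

2

Greedy: pick Comet (covers 7 new) → pick Atlas (covers 1 new). Total picks: 2.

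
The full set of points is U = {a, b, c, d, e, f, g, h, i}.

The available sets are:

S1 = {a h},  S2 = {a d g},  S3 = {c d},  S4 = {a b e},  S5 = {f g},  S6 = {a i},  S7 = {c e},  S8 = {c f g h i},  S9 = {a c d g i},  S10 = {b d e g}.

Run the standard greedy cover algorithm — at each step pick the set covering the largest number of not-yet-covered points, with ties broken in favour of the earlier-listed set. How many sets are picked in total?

3

Greedy: pick S8 (covers 5 new) → pick S4 (covers 3 new) → pick S2 (covers 1 new). Total picks: 3.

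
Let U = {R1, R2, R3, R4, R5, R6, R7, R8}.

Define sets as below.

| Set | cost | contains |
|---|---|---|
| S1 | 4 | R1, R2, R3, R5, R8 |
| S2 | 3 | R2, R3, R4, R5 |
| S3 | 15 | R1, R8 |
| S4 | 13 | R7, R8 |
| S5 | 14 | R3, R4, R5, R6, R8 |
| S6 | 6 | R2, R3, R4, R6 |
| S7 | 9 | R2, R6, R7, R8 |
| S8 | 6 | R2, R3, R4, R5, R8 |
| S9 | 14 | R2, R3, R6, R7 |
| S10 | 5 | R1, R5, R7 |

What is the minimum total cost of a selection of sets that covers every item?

15

S1, S6, S10 together cover every item (S1 ∪ S6 ∪ S10 = {R1, R2, R3, R4, R5, R6, R7, R8}); total cost 4 + 6 + 5 = 15.
The greedy pick S2, S1, S7 costs 16; no covering selection beats 15.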